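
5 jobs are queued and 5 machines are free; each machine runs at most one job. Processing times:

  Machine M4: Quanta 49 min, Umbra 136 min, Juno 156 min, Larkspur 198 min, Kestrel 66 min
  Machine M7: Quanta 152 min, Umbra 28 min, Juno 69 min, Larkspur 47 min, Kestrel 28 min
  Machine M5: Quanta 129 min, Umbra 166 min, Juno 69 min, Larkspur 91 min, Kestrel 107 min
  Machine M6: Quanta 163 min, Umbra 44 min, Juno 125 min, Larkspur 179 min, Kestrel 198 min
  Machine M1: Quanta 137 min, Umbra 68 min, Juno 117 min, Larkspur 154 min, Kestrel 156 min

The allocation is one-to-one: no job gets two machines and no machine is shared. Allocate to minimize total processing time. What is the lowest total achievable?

Minimum total: 329 min

Optimal: Quanta→Machine M4 (49 min), Umbra→Machine M6 (44 min), Juno→Machine M1 (117 min), Larkspur→Machine M5 (91 min), Kestrel→Machine M7 (28 min) — total 49+44+117+91+28 = 329 min.
Min-entry greedy (repeatedly take the single cheapest remaining cell) gives 498 min, worse by 169.
Next-best assignment: Quanta→Machine M4, Umbra→Machine M6, Juno→Machine M5, Larkspur→Machine M1, Kestrel→Machine M7 = 344 min.
Swapping Kestrel↔Umbra (Kestrel→Machine M6 198 min, Umbra→Machine M7 28 min) adds 154.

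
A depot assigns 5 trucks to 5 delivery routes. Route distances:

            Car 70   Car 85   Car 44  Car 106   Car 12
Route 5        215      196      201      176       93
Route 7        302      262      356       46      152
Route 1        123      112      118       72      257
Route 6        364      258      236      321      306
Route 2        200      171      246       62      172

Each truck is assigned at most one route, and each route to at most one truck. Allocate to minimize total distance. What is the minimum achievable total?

Optimal: Car 70→Route 1 (123 km), Car 85→Route 2 (171 km), Car 44→Route 6 (236 km), Car 106→Route 7 (46 km), Car 12→Route 5 (93 km) — total 123+171+236+46+93 = 669 km.
Row-greedy (each truck in turn takes its cheapest remaining route) gives 847 km, worse by 178.
Next-best assignment: Car 70→Route 2, Car 85→Route 1, Car 44→Route 6, Car 106→Route 7, Car 12→Route 5 = 687 km.
Swapping Car 106↔Car 12 (Car 106→Route 5 176 km, Car 12→Route 7 152 km) adds 189.

Minimum total: 669 km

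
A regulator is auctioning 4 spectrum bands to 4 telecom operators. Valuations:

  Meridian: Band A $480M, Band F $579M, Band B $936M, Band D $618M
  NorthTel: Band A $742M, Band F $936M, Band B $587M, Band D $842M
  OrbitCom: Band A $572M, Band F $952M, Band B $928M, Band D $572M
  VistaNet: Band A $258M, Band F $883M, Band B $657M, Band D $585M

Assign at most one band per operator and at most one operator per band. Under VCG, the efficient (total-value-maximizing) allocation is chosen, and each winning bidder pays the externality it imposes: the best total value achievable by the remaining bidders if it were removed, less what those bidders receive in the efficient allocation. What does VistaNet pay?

VistaNet pays $380M.

Efficient allocation: Meridian→Band B ($936M), NorthTel→Band D ($842M), OrbitCom→Band A ($572M), VistaNet→Band F ($883M); total welfare W = $3233M.
VistaNet receives Band F at value $883M, so the others get W − 883 = $2350M.
Without VistaNet: best allocation of the remaining 3 bidders over all 4 bands is Meridian→Band B ($936M), NorthTel→Band D ($842M), OrbitCom→Band F ($952M), total $2730M.
VCG payment = (others' best without VistaNet) − (others' welfare with VistaNet) = 2730 − 2350 = $380M.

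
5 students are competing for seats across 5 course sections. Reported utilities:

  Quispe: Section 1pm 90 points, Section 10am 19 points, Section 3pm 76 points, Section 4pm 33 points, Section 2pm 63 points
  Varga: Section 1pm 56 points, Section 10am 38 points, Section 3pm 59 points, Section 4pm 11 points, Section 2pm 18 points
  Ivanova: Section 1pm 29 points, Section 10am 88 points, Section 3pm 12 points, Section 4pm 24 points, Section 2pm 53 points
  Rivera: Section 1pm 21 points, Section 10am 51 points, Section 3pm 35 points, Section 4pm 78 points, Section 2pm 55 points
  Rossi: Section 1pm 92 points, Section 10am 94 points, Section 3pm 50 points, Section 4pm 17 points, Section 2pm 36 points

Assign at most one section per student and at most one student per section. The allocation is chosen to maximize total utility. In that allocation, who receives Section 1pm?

This is a one-to-one assignment (maximum-weight bipartite matching).
Optimal: Quispe→Section 2pm (63 points), Varga→Section 3pm (59 points), Ivanova→Section 10am (88 points), Rivera→Section 4pm (78 points), Rossi→Section 1pm (92 points) — total 63+59+88+78+92 = 380 points.
Max-entry greedy (repeatedly take the single best remaining cell) gives 374 points, worse by 6.
Rossi's own top section is Section 10am (94 points), but forcing Rossi→Section 10am and reassigning the rest optimally gives only 374 points — worse by 6.

Rossi receives Section 1pm.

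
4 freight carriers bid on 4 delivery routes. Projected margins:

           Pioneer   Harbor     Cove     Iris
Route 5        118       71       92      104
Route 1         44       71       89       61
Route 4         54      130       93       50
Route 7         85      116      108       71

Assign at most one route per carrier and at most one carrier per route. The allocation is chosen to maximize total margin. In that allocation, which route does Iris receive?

Iris receives Route 1.

This is a one-to-one assignment (maximum-weight bipartite matching).
Optimal: Pioneer→Route 5 ($118k), Harbor→Route 4 ($130k), Cove→Route 7 ($108k), Iris→Route 1 ($61k) — total 118+130+108+61 = $417k.
Column-greedy (each route in turn goes to its best remaining carrier) gives $408k, worse by 9.
Iris's own top route is Route 5 ($104k), but forcing Iris→Route 5 and reassigning the rest optimally gives only $408k — worse by 9.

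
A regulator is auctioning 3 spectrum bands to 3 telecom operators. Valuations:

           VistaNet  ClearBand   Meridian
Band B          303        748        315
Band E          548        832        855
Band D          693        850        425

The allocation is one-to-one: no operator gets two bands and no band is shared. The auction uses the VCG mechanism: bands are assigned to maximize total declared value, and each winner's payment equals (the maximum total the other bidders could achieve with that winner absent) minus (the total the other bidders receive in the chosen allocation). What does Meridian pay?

Meridian pays $84M.

Efficient allocation: VistaNet→Band D ($693M), ClearBand→Band B ($748M), Meridian→Band E ($855M); total welfare W = $2296M.
Meridian receives Band E at value $855M, so the others get W − 855 = $1441M.
Without Meridian: best allocation of the remaining 2 bidders over all 3 bands is VistaNet→Band D ($693M), ClearBand→Band E ($832M), total $1525M.
VCG payment = (others' best without Meridian) − (others' welfare with Meridian) = 1525 − 1441 = $84M.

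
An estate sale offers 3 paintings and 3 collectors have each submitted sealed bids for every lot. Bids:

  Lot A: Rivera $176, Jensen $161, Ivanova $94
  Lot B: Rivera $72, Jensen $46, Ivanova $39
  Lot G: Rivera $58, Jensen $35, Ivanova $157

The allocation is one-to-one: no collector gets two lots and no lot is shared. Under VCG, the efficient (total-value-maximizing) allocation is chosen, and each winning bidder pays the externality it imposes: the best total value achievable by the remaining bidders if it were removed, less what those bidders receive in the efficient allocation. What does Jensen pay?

Jensen pays $104.

Efficient allocation: Rivera→Lot B ($72), Jensen→Lot A ($161), Ivanova→Lot G ($157); total welfare W = $390.
Jensen receives Lot A at value $161, so the others get W − 161 = $229.
Without Jensen: best allocation of the remaining 2 bidders over all 3 lots is Rivera→Lot A ($176), Ivanova→Lot G ($157), total $333.
VCG payment = (others' best without Jensen) − (others' welfare with Jensen) = 333 − 229 = $104.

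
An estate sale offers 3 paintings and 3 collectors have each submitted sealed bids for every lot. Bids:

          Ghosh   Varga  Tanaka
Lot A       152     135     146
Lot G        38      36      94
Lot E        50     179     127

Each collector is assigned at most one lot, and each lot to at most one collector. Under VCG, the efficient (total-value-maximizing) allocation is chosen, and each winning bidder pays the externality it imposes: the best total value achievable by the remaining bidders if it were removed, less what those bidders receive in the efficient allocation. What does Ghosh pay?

Efficient allocation: Ghosh→Lot A ($152), Varga→Lot E ($179), Tanaka→Lot G ($94); total welfare W = $425.
Ghosh receives Lot A at value $152, so the others get W − 152 = $273.
Without Ghosh: best allocation of the remaining 2 bidders over all 3 lots is Varga→Lot E ($179), Tanaka→Lot A ($146), total $325.
VCG payment = (others' best without Ghosh) − (others' welfare with Ghosh) = 325 − 273 = $52.

Ghosh pays $52.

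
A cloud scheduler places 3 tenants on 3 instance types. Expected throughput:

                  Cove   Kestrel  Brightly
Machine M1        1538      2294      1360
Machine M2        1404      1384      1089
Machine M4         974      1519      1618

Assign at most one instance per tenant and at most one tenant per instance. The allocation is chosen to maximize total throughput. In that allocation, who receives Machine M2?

Optimal: Cove→Machine M2 (1404 ops/s), Kestrel→Machine M1 (2294 ops/s), Brightly→Machine M4 (1618 ops/s) — total 1404+2294+1618 = 5316 ops/s.
Swapping Kestrel↔Brightly (Kestrel→Machine M4 1519 ops/s, Brightly→Machine M1 1360 ops/s) loses 1033.
Cove's own top instance is Machine M1 (1538 ops/s), but forcing Cove→Machine M1 and reassigning the rest optimally gives only 4540 ops/s — worse by 776.

Cove receives Machine M2.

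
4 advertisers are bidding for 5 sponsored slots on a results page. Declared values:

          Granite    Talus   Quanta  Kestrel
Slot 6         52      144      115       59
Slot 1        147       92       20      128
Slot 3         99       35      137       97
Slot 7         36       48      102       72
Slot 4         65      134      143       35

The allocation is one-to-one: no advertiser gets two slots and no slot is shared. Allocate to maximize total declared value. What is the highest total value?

Max total: $531

This is the linear assignment problem.
Optimal: Granite→Slot 1 ($147), Talus→Slot 6 ($144), Quanta→Slot 4 ($143), Kestrel→Slot 3 ($97) — total 147+144+143+97 = $531.
Column-greedy (each slot in turn goes to its best remaining advertiser) gives $500, worse by 31.
Next-best assignment: Granite→Slot 3, Talus→Slot 6, Quanta→Slot 4, Kestrel→Slot 1 = $514.
Every other assignment is strictly worse.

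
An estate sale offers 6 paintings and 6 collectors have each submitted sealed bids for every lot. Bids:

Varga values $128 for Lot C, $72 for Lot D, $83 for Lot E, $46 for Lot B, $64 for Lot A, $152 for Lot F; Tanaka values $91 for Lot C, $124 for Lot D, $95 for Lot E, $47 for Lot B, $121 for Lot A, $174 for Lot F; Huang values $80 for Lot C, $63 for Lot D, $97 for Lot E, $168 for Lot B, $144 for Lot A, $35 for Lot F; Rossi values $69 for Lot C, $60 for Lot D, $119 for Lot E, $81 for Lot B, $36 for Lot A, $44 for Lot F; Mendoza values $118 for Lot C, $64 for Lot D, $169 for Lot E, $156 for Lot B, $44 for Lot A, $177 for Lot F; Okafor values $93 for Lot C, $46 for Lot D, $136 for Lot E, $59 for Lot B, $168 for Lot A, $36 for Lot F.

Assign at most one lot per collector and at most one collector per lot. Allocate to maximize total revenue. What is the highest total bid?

Max total: $884

This is the linear assignment problem.
Optimal: Varga→Lot C ($128), Tanaka→Lot D ($124), Huang→Lot B ($168), Rossi→Lot E ($119), Mendoza→Lot F ($177), Okafor→Lot A ($168) — total 128+124+168+119+177+168 = $884.
Column-greedy (each lot in turn goes to its best remaining collector) gives $801, worse by 83.
No other one-to-one assignment exceeds $884.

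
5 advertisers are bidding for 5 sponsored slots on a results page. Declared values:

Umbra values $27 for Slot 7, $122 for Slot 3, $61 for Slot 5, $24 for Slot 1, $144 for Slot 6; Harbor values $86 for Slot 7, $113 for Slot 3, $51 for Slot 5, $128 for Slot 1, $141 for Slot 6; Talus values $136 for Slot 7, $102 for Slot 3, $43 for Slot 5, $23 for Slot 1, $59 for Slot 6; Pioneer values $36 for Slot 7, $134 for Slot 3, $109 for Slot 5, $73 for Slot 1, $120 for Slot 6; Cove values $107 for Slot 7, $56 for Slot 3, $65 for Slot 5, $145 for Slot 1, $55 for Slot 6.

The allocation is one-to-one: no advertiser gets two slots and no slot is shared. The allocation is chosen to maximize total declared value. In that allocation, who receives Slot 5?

Optimal: Umbra→Slot 3 ($122), Harbor→Slot 6 ($141), Talus→Slot 7 ($136), Pioneer→Slot 5 ($109), Cove→Slot 1 ($145) — total 122+141+136+109+145 = $653.
Next-best assignment: Umbra→Slot 6, Harbor→Slot 3, Talus→Slot 7, Pioneer→Slot 5, Cove→Slot 1 = $647.
Swapping Umbra↔Cove (Umbra→Slot 1 $24, Cove→Slot 3 $56) loses 187.
Pioneer's own top slot is Slot 3 ($134), but forcing Pioneer→Slot 3 and reassigning the rest optimally gives only $617 — worse by 36.

Pioneer receives Slot 5.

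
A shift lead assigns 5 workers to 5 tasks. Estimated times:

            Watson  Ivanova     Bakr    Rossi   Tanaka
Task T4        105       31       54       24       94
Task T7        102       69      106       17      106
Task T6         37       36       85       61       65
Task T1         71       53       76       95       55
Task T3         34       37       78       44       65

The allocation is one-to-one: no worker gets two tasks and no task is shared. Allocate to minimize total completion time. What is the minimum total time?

This is a one-to-one assignment (minimum-cost bipartite matching).
Optimal: Watson→Task T3 (34 min), Ivanova→Task T6 (36 min), Bakr→Task T4 (54 min), Rossi→Task T7 (17 min), Tanaka→Task T1 (55 min) — total 34+36+54+17+55 = 196 min.
Min-entry greedy (repeatedly take the single cheapest remaining cell) gives 222 min, worse by 26.
Swapping Tanaka↔Watson (Tanaka→Task T3 65 min, Watson→Task T1 71 min) adds 47.
Every other assignment is strictly worse.

Minimum total: 196 min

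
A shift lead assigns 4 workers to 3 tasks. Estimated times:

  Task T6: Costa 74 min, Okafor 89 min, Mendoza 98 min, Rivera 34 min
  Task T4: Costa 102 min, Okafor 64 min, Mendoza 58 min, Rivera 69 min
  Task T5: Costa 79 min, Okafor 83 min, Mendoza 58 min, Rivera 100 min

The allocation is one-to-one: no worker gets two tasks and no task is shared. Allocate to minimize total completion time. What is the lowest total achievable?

Optimal: Rivera→Task T6 (34 min), Okafor→Task T4 (64 min), Mendoza→Task T5 (58 min) — total 34+64+58 = 156 min.
Min-entry greedy (repeatedly take the single cheapest remaining cell) gives 171 min, worse by 15.

Minimum total: 156 min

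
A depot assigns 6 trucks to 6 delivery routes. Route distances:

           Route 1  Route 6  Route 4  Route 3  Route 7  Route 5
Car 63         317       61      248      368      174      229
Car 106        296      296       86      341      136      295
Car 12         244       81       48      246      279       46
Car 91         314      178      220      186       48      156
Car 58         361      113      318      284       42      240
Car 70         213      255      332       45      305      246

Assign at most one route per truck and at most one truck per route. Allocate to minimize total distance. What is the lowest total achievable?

This is a one-to-one assignment (minimum-cost bipartite matching).
Optimal: Car 63→Route 6 (61 km), Car 106→Route 4 (86 km), Car 12→Route 5 (46 km), Car 91→Route 1 (314 km), Car 58→Route 7 (42 km), Car 70→Route 3 (45 km) — total 61+86+46+314+42+45 = 594 km.

Min total: 594 km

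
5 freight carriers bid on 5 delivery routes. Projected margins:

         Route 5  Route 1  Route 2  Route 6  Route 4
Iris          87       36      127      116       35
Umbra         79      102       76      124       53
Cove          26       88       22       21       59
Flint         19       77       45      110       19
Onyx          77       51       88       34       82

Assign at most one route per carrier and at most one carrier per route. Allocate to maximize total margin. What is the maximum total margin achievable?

Optimal: Iris→Route 2 ($127k), Umbra→Route 5 ($79k), Cove→Route 1 ($88k), Flint→Route 6 ($110k), Onyx→Route 4 ($82k) — total 127+79+88+110+82 = $486k.
Row-greedy (each carrier in turn takes its best remaining route) gives $440k, worse by 46.

Maximum total: $486k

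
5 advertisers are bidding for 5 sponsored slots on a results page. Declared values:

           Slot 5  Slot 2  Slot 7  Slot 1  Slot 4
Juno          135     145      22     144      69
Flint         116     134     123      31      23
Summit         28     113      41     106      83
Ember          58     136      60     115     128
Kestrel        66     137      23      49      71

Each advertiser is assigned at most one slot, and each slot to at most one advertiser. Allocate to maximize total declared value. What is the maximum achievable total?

Optimal: Juno→Slot 5 ($135), Flint→Slot 7 ($123), Summit→Slot 1 ($106), Ember→Slot 4 ($128), Kestrel→Slot 2 ($137) — total 135+123+106+128+137 = $629.
Row-greedy (each advertiser in turn takes its best remaining slot) gives $568, worse by 61.
No other one-to-one assignment exceeds $629.

Max total: $629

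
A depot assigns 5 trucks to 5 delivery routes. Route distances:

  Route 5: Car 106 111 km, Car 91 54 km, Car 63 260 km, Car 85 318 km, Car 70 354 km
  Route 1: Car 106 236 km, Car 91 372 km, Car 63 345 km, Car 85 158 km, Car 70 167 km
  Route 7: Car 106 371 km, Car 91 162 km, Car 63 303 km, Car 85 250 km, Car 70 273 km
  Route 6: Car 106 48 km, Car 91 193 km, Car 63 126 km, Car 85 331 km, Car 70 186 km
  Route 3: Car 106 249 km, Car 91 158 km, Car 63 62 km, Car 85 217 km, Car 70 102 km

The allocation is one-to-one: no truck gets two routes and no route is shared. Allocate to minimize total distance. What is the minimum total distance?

This is a one-to-one assignment (minimum-cost bipartite matching).
Optimal: Car 106→Route 6 (48 km), Car 91→Route 5 (54 km), Car 63→Route 3 (62 km), Car 85→Route 7 (250 km), Car 70→Route 1 (167 km) — total 48+54+62+250+167 = 581 km.
Column-greedy (each route in turn goes to its cheapest remaining truck) gives 595 km, worse by 14.
Next-best assignment: Car 106→Route 6, Car 91→Route 5, Car 63→Route 3, Car 85→Route 1, Car 70→Route 7 = 595 km.
Every other assignment is strictly worse.

Min total: 581 km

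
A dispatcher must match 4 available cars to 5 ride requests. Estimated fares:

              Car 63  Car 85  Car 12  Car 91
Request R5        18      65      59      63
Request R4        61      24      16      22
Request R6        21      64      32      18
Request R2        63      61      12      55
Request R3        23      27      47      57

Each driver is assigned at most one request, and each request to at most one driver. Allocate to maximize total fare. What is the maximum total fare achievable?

Max total: $243

Optimal: Car 63→Request R2 ($63), Car 85→Request R6 ($64), Car 12→Request R5 ($59), Car 91→Request R3 ($57) — total 63+64+59+57 = $243.
Column-greedy (each request in turn goes to its best remaining driver) gives $213, worse by 30.
Swapping Car 91↔Car 85 (Car 91→Request R6 $18, Car 85→Request R3 $27) loses 76.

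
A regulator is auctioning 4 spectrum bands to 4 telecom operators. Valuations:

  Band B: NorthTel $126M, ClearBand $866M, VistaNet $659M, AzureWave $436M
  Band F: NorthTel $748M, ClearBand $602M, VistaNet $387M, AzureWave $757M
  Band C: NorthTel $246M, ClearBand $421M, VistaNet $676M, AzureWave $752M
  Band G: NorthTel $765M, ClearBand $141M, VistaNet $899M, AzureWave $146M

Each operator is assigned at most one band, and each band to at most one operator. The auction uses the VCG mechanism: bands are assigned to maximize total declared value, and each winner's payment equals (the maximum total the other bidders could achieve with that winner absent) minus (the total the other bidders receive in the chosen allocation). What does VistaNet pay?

Efficient allocation: NorthTel→Band F ($748M), ClearBand→Band B ($866M), VistaNet→Band G ($899M), AzureWave→Band C ($752M); total welfare W = $3265M.
VistaNet receives Band G at value $899M, so the others get W − 899 = $2366M.
Without VistaNet: best allocation of the remaining 3 bidders over all 4 bands is NorthTel→Band G ($765M), ClearBand→Band B ($866M), AzureWave→Band F ($757M), total $2388M.
VCG payment = (others' best without VistaNet) − (others' welfare with VistaNet) = 2388 − 2366 = $22M.

VistaNet pays $22M.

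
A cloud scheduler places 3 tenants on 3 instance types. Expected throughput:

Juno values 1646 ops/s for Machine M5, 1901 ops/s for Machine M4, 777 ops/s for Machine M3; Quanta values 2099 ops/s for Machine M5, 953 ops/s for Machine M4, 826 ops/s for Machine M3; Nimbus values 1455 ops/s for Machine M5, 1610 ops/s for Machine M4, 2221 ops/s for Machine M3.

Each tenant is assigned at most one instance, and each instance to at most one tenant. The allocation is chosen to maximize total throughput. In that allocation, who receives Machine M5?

Optimal: Juno→Machine M4 (1901 ops/s), Quanta→Machine M5 (2099 ops/s), Nimbus→Machine M3 (2221 ops/s) — total 1901+2099+2221 = 6221 ops/s.
Next-best assignment: Juno→Machine M5, Quanta→Machine M4, Nimbus→Machine M3 = 4820 ops/s.
Swapping Juno↔Nimbus (Juno→Machine M3 777 ops/s, Nimbus→Machine M4 1610 ops/s) loses 1735.

Quanta receives Machine M5.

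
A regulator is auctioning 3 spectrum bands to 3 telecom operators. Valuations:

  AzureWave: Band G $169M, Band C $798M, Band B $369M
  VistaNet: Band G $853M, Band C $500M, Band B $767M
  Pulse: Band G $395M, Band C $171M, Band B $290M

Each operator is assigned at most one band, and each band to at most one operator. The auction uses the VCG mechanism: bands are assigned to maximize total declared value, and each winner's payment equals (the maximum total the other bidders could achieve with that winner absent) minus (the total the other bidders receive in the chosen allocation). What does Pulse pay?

Pulse pays $86M.

Efficient allocation: AzureWave→Band C ($798M), VistaNet→Band B ($767M), Pulse→Band G ($395M); total welfare W = $1960M.
Pulse receives Band G at value $395M, so the others get W − 395 = $1565M.
Without Pulse: best allocation of the remaining 2 bidders over all 3 bands is AzureWave→Band C ($798M), VistaNet→Band G ($853M), total $1651M.
VCG payment = (others' best without Pulse) − (others' welfare with Pulse) = 1651 − 1565 = $86M.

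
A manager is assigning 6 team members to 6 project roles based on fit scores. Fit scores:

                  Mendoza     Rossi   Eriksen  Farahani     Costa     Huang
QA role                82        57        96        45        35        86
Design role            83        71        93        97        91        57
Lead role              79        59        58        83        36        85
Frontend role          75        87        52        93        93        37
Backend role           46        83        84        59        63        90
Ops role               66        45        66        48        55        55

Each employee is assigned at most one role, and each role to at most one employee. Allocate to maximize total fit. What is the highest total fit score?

Maximum total: 520 pts

Optimal: Mendoza→Ops role (66 pts), Rossi→Backend role (83 pts), Eriksen→QA role (96 pts), Farahani→Design role (97 pts), Costa→Frontend role (93 pts), Huang→Lead role (85 pts) — total 66+83+96+97+93+85 = 520 pts.
Max-entry greedy (repeatedly take the single best remaining cell) gives 500 pts, worse by 20.
No other one-to-one assignment exceeds 520 pts.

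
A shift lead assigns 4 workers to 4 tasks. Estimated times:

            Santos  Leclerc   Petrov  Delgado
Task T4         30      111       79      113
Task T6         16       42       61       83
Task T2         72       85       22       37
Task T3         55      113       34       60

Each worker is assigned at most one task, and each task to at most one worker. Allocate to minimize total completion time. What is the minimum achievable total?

This is a one-to-one assignment (minimum-cost bipartite matching).
Optimal: Santos→Task T4 (30 min), Leclerc→Task T6 (42 min), Petrov→Task T3 (34 min), Delgado→Task T2 (37 min) — total 30+42+34+37 = 143 min.
Min-entry greedy (repeatedly take the single cheapest remaining cell) gives 209 min, worse by 66.

Minimum total: 143 min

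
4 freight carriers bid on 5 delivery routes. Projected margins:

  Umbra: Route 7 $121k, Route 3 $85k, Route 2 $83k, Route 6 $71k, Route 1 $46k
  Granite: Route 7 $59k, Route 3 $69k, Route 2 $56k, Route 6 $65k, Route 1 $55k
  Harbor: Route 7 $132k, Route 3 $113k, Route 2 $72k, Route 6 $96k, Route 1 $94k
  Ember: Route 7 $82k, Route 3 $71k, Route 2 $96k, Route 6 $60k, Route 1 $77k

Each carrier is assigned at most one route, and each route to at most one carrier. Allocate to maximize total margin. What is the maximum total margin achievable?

Maximum total: $395k

Treat this as an assignment problem: match each carrier to one route.
Optimal: Umbra→Route 7 ($121k), Granite→Route 6 ($65k), Harbor→Route 3 ($113k), Ember→Route 2 ($96k) — total 121+65+113+96 = $395k.
Column-greedy (each route in turn goes to its best remaining carrier) gives $378k, worse by 17.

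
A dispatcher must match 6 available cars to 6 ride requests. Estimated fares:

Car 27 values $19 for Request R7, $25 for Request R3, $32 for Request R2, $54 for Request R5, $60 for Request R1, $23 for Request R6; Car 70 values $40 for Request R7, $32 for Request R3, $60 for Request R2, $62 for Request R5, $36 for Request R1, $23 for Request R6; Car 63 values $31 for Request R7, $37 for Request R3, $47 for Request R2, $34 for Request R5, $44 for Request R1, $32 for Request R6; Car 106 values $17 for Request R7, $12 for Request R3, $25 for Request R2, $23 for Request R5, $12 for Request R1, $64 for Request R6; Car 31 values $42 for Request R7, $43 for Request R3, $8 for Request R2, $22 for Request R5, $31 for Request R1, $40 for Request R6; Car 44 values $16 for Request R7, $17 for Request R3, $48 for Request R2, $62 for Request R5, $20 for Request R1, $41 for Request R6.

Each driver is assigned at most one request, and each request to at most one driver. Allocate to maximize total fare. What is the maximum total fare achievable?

Maximum total: $325

Optimal: Car 27→Request R1 ($60), Car 70→Request R2 ($60), Car 63→Request R3 ($37), Car 106→Request R6 ($64), Car 31→Request R7 ($42), Car 44→Request R5 ($62) — total 60+60+37+64+42+62 = $325.
Max-entry greedy (repeatedly take the single best remaining cell) gives $308, worse by 17.
Next-best assignment: Car 27→Request R1, Car 70→Request R2, Car 63→Request R7, Car 106→Request R6, Car 31→Request R3, Car 44→Request R5 = $320.
Swapping Car 70↔Car 27 (Car 70→Request R1 $36, Car 27→Request R2 $32) loses 52.
No other one-to-one assignment exceeds $325.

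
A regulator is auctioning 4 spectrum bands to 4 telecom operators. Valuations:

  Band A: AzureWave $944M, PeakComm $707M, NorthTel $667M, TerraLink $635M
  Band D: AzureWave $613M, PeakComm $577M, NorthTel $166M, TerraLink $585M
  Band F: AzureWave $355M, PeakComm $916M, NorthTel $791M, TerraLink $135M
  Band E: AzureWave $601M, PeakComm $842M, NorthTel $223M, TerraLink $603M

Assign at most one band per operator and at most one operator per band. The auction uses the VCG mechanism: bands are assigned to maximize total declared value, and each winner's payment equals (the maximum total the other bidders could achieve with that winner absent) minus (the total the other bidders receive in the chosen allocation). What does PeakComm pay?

Efficient allocation: AzureWave→Band A ($944M), PeakComm→Band E ($842M), NorthTel→Band F ($791M), TerraLink→Band D ($585M); total welfare W = $3162M.
PeakComm receives Band E at value $842M, so the others get W − 842 = $2320M.
Without PeakComm: best allocation of the remaining 3 bidders over all 4 bands is AzureWave→Band A ($944M), NorthTel→Band F ($791M), TerraLink→Band E ($603M), total $2338M.
VCG payment = (others' best without PeakComm) − (others' welfare with PeakComm) = 2338 − 2320 = $18M.

PeakComm pays $18M.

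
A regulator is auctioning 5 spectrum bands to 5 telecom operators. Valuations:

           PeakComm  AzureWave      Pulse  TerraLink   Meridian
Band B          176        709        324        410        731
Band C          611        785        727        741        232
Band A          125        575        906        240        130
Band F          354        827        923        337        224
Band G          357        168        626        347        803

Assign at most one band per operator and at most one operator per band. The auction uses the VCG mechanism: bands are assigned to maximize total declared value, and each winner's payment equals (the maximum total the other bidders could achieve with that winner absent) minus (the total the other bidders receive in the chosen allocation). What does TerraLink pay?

Efficient allocation: PeakComm→Band G ($357M), AzureWave→Band F ($827M), Pulse→Band A ($906M), TerraLink→Band C ($741M), Meridian→Band B ($731M); total welfare W = $3562M.
TerraLink receives Band C at value $741M, so the others get W − 741 = $2821M.
Without TerraLink: best allocation of the remaining 4 bidders over all 5 bands is PeakComm→Band C ($611M), AzureWave→Band F ($827M), Pulse→Band A ($906M), Meridian→Band G ($803M), total $3147M.
VCG payment = (others' best without TerraLink) − (others' welfare with TerraLink) = 3147 − 2821 = $326M.

TerraLink pays $326M.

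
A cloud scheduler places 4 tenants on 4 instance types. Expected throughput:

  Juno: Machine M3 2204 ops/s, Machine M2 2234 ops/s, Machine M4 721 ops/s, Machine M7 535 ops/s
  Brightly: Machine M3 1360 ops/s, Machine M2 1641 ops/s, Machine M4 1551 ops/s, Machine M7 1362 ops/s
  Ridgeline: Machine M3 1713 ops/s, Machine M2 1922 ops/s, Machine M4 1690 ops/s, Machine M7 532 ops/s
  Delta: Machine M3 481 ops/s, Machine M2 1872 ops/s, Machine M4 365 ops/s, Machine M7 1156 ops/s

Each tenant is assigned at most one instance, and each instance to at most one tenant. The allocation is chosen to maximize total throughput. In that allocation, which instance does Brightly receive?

Treat this as an assignment problem: match each tenant to one instance.
Optimal: Juno→Machine M3 (2204 ops/s), Brightly→Machine M7 (1362 ops/s), Ridgeline→Machine M4 (1690 ops/s), Delta→Machine M2 (1872 ops/s) — total 2204+1362+1690+1872 = 7128 ops/s.
Max-entry greedy (repeatedly take the single best remaining cell) gives 6654 ops/s, worse by 474.
Next-best assignment: Juno→Machine M3, Brightly→Machine M4, Ridgeline→Machine M2, Delta→Machine M7 = 6833 ops/s.
Brightly's own top instance is Machine M2 (1641 ops/s), but forcing Brightly→Machine M2 and reassigning the rest optimally gives only 6691 ops/s — worse by 437.

Brightly receives Machine M7.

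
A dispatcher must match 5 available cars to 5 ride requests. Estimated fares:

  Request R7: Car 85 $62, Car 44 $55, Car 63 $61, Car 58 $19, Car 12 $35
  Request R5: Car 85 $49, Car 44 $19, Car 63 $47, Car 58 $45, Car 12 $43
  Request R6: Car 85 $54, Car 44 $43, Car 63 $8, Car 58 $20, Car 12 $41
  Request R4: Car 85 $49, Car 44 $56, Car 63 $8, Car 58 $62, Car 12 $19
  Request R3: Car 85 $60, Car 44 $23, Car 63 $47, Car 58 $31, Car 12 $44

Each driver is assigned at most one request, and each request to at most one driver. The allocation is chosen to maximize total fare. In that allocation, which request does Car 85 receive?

Car 85 receives Request R3.

This is the linear assignment problem.
Optimal: Car 85→Request R3 ($60), Car 44→Request R6 ($43), Car 63→Request R7 ($61), Car 58→Request R4 ($62), Car 12→Request R5 ($43) — total 60+43+61+62+43 = $269.
Column-greedy (each request in turn goes to its best remaining driver) gives $258, worse by 11.
Next-best assignment: Car 85→Request R3, Car 44→Request R7, Car 63→Request R5, Car 58→Request R4, Car 12→Request R6 = $265.
Every other assignment is strictly worse.
Car 85's own top request is Request R7 ($62), but forcing Car 85→Request R7 and reassigning the rest optimally gives only $258 — worse by 11.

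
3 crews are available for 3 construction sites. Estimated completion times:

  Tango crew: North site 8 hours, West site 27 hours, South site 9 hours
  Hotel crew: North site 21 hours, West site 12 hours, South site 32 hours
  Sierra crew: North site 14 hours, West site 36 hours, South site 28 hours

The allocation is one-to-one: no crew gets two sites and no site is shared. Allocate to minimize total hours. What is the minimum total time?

Optimal: Tango crew→South site (9 hours), Hotel crew→West site (12 hours), Sierra crew→North site (14 hours) — total 9+12+14 = 35 hours.
Column-greedy (each site in turn goes to its cheapest remaining crew) gives 48 hours, worse by 13.

Min total: 35 hours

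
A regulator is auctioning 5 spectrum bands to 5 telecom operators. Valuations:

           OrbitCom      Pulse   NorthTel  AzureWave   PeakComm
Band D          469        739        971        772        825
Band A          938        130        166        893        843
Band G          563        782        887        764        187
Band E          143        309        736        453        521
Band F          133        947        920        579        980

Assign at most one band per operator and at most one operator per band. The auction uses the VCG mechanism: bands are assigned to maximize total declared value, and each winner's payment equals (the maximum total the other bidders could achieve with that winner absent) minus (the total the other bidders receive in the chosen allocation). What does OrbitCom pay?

Efficient allocation: OrbitCom→Band A ($938M), Pulse→Band F ($947M), NorthTel→Band E ($736M), AzureWave→Band G ($764M), PeakComm→Band D ($825M); total welfare W = $4210M.
OrbitCom receives Band A at value $938M, so the others get W − 938 = $3272M.
Without OrbitCom: best allocation of the remaining 4 bidders over all 5 bands is Pulse→Band G ($782M), NorthTel→Band D ($971M), AzureWave→Band A ($893M), PeakComm→Band F ($980M), total $3626M.
VCG payment = (others' best without OrbitCom) − (others' welfare with OrbitCom) = 3626 − 3272 = $354M.

OrbitCom pays $354M.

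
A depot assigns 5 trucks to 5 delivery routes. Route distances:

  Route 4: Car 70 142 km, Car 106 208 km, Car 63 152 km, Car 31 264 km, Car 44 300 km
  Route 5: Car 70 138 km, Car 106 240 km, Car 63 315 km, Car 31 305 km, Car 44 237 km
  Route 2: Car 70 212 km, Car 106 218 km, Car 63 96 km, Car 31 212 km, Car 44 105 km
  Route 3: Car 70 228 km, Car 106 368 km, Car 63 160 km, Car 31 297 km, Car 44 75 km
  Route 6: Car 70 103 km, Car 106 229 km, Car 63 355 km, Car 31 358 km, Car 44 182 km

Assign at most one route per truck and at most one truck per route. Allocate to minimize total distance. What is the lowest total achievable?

Optimal: Car 70→Route 6 (103 km), Car 106→Route 5 (240 km), Car 63→Route 2 (96 km), Car 31→Route 4 (264 km), Car 44→Route 3 (75 km) — total 103+240+96+264+75 = 778 km.
Row-greedy (each truck in turn takes its cheapest remaining route) gives 941 km, worse by 163.
Swapping Car 63↔Car 70 (Car 63→Route 6 355 km, Car 70→Route 2 212 km) adds 368.
No other one-to-one assignment undercuts 778 km.

Minimum total: 778 km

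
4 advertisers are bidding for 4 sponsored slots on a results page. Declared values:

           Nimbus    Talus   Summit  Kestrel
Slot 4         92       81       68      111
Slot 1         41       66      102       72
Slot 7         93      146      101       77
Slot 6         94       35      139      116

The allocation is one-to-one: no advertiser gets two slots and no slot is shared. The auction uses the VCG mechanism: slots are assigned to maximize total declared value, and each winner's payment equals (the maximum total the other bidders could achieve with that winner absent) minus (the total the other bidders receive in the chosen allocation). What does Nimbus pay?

Nimbus pays $32.

Efficient allocation: Nimbus→Slot 4 ($92), Talus→Slot 7 ($146), Summit→Slot 1 ($102), Kestrel→Slot 6 ($116); total welfare W = $456.
Nimbus receives Slot 4 at value $92, so the others get W − 92 = $364.
Without Nimbus: best allocation of the remaining 3 bidders over all 4 slots is Talus→Slot 7 ($146), Summit→Slot 6 ($139), Kestrel→Slot 4 ($111), total $396.
VCG payment = (others' best without Nimbus) − (others' welfare with Nimbus) = 396 − 364 = $32.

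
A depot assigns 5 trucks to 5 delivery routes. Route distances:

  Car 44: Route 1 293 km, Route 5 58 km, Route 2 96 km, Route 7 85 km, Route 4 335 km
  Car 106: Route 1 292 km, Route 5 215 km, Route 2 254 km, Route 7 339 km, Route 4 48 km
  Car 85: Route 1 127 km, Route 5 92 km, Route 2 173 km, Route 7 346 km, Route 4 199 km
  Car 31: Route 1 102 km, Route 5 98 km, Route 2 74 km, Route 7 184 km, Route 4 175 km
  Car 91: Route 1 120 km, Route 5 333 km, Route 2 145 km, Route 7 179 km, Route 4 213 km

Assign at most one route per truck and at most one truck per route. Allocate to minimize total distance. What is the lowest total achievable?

Optimal: Car 44→Route 7 (85 km), Car 106→Route 4 (48 km), Car 85→Route 5 (92 km), Car 31→Route 2 (74 km), Car 91→Route 1 (120 km) — total 85+48+92+74+120 = 419 km.
Min-entry greedy (repeatedly take the single cheapest remaining cell) gives 646 km, worse by 227.
Swapping Car 44↔Car 91 (Car 44→Route 1 293 km, Car 91→Route 7 179 km) adds 267.

Minimum total: 419 km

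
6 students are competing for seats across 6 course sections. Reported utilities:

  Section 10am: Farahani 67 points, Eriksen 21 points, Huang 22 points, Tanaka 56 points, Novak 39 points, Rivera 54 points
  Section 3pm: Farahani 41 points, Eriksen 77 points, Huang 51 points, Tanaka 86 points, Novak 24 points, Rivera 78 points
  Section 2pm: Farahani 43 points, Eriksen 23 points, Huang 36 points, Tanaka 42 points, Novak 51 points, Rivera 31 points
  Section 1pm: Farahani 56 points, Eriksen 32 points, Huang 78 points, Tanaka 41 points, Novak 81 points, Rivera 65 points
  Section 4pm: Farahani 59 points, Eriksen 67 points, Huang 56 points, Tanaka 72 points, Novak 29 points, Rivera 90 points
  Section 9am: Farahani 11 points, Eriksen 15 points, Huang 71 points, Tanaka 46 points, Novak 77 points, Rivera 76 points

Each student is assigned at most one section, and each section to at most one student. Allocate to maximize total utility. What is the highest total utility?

Optimal: Farahani→Section 10am (67 points), Eriksen→Section 3pm (77 points), Huang→Section 1pm (78 points), Tanaka→Section 2pm (42 points), Novak→Section 9am (77 points), Rivera→Section 4pm (90 points) — total 67+77+78+42+77+90 = 431 points.
Row-greedy (each student in turn takes its best remaining section) gives 402 points, worse by 29.
Checked against all permutations: 431 points is optimal.

Maximum total: 431 points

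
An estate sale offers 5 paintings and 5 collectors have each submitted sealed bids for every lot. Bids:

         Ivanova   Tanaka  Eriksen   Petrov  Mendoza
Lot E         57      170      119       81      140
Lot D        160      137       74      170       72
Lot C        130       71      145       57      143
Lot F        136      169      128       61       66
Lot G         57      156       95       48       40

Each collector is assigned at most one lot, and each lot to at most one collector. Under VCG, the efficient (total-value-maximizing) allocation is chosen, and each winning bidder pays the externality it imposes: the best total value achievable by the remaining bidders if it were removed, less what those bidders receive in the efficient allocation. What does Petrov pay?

Efficient allocation: Ivanova→Lot F ($136), Tanaka→Lot G ($156), Eriksen→Lot C ($145), Petrov→Lot D ($170), Mendoza→Lot E ($140); total welfare W = $747.
Petrov receives Lot D at value $170, so the others get W − 170 = $577.
Without Petrov: best allocation of the remaining 4 bidders over all 5 lots is Ivanova→Lot D ($160), Tanaka→Lot F ($169), Eriksen→Lot C ($145), Mendoza→Lot E ($140), total $614.
VCG payment = (others' best without Petrov) − (others' welfare with Petrov) = 614 − 577 = $37.

Petrov pays $37.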